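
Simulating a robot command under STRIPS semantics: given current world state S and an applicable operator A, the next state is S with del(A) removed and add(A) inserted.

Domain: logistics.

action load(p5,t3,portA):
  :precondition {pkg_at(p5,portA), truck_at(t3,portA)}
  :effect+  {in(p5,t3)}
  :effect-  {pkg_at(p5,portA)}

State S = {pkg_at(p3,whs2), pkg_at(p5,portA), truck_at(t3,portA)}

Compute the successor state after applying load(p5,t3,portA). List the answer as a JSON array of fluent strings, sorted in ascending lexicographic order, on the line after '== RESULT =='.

Compute (S \ del) ∪ add:
  pre ⊆ S: {pkg_at(p5,portA), truck_at(t3,portA)} ⊆ S  — applicable
  S \ del = {pkg_at(p3,whs2), truck_at(t3,portA)}
  ∪ add   = {in(p5,t3), pkg_at(p3,whs2), truck_at(t3,portA)}

== RESULT ==
["in(p5,t3)", "pkg_at(p3,whs2)", "truck_at(t3,portA)"]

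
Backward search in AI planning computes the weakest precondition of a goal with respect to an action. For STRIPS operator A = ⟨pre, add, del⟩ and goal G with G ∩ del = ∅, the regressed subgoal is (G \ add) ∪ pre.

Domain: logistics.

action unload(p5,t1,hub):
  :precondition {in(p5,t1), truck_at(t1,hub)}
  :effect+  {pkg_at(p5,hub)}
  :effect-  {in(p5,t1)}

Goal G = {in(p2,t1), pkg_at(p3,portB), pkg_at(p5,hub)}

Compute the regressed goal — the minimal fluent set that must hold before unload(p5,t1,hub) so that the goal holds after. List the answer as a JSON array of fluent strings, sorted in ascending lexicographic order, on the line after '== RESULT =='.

Regress:
  G ∩ del = {}  (empty — regression defined)
  G \ add = {in(p2,t1), pkg_at(p3,portB), pkg_at(p5,hub)} \ {pkg_at(p5,hub)} = {in(p2,t1), pkg_at(p3,portB)}
  ∪ pre   = {in(p2,t1), pkg_at(p3,portB)} ∪ {in(p5,t1), truck_at(t1,hub)}
          = {in(p2,t1), in(p5,t1), pkg_at(p3,portB), truck_at(t1,hub)}

== RESULT ==
["in(p2,t1)", "in(p5,t1)", "pkg_at(p3,portB)", "truck_at(t1,hub)"]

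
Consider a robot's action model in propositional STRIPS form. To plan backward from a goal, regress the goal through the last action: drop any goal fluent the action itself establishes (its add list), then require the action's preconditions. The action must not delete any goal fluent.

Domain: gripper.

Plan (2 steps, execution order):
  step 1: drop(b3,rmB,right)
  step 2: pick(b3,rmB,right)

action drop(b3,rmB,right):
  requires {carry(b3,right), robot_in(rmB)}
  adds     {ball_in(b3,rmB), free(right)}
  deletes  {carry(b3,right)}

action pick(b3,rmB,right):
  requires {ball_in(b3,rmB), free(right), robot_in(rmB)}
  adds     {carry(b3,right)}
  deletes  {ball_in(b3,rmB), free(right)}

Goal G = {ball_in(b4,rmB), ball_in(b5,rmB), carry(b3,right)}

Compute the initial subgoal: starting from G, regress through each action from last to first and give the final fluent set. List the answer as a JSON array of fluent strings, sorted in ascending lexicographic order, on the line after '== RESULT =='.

Regress step by step:
  through step 2 (pick(b3,rmB,right)): drop {carry(b3,right)}, keep {ball_in(b4,rmB), ball_in(b5,rmB)}, require {ball_in(b3,rmB), free(right), robot_in(rmB)}
    → {ball_in(b3,rmB), ball_in(b4,rmB), ball_in(b5,rmB), free(right), robot_in(rmB)}
  through step 1 (drop(b3,rmB,right)): drop {ball_in(b3,rmB), free(right)}, keep {ball_in(b4,rmB), ball_in(b5,rmB), robot_in(rmB)}, require {carry(b3,right), robot_in(rmB)}
    → {ball_in(b4,rmB), ball_in(b5,rmB), carry(b3,right), robot_in(rmB)}

== RESULT ==
["ball_in(b4,rmB)", "ball_in(b5,rmB)", "carry(b3,right)", "robot_in(rmB)"]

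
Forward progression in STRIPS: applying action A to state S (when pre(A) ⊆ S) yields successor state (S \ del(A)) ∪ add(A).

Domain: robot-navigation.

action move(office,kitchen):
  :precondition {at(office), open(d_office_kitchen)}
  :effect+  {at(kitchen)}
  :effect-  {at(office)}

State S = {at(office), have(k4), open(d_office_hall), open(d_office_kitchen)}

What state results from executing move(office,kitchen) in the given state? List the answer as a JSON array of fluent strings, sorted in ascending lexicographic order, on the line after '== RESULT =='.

Progress:
  pre ⊆ S: {at(office), open(d_office_kitchen)} ⊆ S  — applicable
  S \ del = {have(k4), open(d_office_hall), open(d_office_kitchen)}
  ∪ add   = {at(kitchen), have(k4), open(d_office_hall), open(d_office_kitchen)}

== RESULT ==
["at(kitchen)", "have(k4)", "open(d_office_hall)", "open(d_office_kitchen)"]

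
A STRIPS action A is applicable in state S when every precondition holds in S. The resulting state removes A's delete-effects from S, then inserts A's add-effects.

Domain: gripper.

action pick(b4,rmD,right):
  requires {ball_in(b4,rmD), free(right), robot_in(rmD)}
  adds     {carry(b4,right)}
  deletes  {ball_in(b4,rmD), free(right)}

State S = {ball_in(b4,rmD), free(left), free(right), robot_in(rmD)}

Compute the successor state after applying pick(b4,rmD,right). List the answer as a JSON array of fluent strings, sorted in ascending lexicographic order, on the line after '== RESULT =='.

Compute (S \ del) ∪ add:
  pre ⊆ S: {ball_in(b4,rmD), free(right), robot_in(rmD)} ⊆ S  — applicable
  S \ del = {free(left), robot_in(rmD)}
  ∪ add   = {carry(b4,right), free(left), robot_in(rmD)}

== RESULT ==
["carry(b4,right)", "free(left)", "robot_in(rmD)"]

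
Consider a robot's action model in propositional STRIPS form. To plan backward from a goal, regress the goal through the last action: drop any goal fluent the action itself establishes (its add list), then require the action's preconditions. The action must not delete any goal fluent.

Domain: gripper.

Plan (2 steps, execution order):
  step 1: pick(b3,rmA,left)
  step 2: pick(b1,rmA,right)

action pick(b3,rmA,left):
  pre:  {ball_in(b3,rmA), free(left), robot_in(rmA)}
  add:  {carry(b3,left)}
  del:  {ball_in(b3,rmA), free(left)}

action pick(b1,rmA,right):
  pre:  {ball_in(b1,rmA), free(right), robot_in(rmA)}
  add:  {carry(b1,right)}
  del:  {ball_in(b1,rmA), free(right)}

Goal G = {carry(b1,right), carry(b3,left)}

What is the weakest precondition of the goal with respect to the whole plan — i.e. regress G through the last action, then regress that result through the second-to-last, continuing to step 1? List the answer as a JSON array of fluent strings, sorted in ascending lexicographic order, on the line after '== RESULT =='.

Work backward from the goal:
  through step 2 (pick(b1,rmA,right)): drop {carry(b1,right)}, keep {carry(b3,left)}, require {ball_in(b1,rmA), free(right), robot_in(rmA)}
    → {ball_in(b1,rmA), carry(b3,left), free(right), robot_in(rmA)}
  through step 1 (pick(b3,rmA,left)): drop {carry(b3,left)}, keep {ball_in(b1,rmA), free(right), robot_in(rmA)}, require {ball_in(b3,rmA), free(left), robot_in(rmA)}
    → {ball_in(b1,rmA), ball_in(b3,rmA), free(left), free(right), robot_in(rmA)}

== RESULT ==
["ball_in(b1,rmA)", "ball_in(b3,rmA)", "free(left)", "free(right)", "robot_in(rmA)"]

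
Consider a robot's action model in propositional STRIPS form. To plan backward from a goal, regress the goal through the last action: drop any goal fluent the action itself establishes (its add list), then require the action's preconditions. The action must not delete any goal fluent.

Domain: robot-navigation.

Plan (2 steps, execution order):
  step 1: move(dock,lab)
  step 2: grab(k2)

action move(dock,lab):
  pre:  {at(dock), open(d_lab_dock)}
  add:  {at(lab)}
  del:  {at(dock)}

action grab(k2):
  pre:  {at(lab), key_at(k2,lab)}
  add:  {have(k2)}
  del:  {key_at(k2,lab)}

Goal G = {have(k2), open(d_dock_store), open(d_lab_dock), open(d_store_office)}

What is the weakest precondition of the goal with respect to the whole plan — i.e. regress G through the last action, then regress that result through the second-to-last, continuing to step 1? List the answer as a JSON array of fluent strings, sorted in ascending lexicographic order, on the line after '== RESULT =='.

Regress step by step:
  through step 2 (grab(k2)): drop {have(k2)}, keep {open(d_dock_store), open(d_lab_dock), open(d_store_office)}, require {at(lab), key_at(k2,lab)}
    → {at(lab), key_at(k2,lab), open(d_dock_store), open(d_lab_dock), open(d_store_office)}
  through step 1 (move(dock,lab)): drop {at(lab)}, keep {key_at(k2,lab), open(d_dock_store), open(d_lab_dock), open(d_store_office)}, require {at(dock), open(d_lab_dock)}
    → {at(dock), key_at(k2,lab), open(d_dock_store), open(d_lab_dock), open(d_store_office)}

== RESULT ==
["at(dock)", "key_at(k2,lab)", "open(d_dock_store)", "open(d_lab_dock)", "open(d_store_office)"]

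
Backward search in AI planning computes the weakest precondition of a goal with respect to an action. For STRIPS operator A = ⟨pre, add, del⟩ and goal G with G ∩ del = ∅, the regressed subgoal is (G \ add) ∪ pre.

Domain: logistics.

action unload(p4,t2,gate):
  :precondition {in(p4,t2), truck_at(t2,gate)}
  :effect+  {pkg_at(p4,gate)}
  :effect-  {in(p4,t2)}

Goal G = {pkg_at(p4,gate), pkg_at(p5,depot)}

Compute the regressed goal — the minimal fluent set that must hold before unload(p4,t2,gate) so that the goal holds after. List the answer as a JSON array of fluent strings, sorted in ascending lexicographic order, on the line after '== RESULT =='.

Compute (G \ add) ∪ pre:
  G ∩ del = {}  (empty — regression defined)
  G \ add = {pkg_at(p4,gate), pkg_at(p5,depot)} \ {pkg_at(p4,gate)} = {pkg_at(p5,depot)}
  ∪ pre   = {pkg_at(p5,depot)} ∪ {in(p4,t2), truck_at(t2,gate)}
          = {in(p4,t2), pkg_at(p5,depot), truck_at(t2,gate)}

== RESULT ==
["in(p4,t2)", "pkg_at(p5,depot)", "truck_at(t2,gate)"]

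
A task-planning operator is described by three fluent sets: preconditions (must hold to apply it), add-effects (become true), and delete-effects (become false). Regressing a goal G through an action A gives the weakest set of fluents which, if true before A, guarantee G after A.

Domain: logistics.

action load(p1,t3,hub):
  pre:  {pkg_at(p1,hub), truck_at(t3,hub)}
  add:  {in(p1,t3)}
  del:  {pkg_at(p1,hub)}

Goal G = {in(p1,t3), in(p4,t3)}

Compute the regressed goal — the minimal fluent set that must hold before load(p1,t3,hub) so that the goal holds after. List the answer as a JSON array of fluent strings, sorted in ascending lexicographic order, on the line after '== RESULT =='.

Compute (G \ add) ∪ pre:
  G ∩ del = {}  (empty — regression defined)
  G \ add = {in(p1,t3), in(p4,t3)} \ {in(p1,t3)} = {in(p4,t3)}
  ∪ pre   = {in(p4,t3)} ∪ {pkg_at(p1,hub), truck_at(t3,hub)}
          = {in(p4,t3), pkg_at(p1,hub), truck_at(t3,hub)}

== RESULT ==
["in(p4,t3)", "pkg_at(p1,hub)", "truck_at(t3,hub)"]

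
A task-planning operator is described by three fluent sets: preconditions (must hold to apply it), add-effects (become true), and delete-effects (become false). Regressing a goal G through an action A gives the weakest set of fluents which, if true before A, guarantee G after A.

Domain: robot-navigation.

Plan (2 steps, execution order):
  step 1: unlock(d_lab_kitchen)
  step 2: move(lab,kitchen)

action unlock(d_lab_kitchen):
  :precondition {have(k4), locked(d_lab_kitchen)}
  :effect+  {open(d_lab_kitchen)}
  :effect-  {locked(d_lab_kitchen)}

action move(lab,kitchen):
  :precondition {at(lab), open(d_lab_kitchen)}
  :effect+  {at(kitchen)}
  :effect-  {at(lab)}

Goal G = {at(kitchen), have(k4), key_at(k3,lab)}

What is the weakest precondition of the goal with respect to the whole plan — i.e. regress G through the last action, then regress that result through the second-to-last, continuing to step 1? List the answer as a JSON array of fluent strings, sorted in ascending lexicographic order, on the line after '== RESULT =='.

Work backward from the goal:
  through step 2 (move(lab,kitchen)): drop {at(kitchen)}, keep {have(k4), key_at(k3,lab)}, require {at(lab), open(d_lab_kitchen)}
    → {at(lab), have(k4), key_at(k3,lab), open(d_lab_kitchen)}
  through step 1 (unlock(d_lab_kitchen)): drop {open(d_lab_kitchen)}, keep {at(lab), have(k4), key_at(k3,lab)}, require {have(k4), locked(d_lab_kitchen)}
    → {at(lab), have(k4), key_at(k3,lab), locked(d_lab_kitchen)}

== RESULT ==
["at(lab)", "have(k4)", "key_at(k3,lab)", "locked(d_lab_kitchen)"]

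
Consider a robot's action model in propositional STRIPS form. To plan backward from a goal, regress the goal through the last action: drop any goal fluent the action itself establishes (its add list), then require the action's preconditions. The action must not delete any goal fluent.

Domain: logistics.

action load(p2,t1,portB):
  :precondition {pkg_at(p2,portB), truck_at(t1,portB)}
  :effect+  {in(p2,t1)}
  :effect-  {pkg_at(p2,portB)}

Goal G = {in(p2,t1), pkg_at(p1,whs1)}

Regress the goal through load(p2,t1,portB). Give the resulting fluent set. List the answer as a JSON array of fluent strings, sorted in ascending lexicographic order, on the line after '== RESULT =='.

Compute (G \ add) ∪ pre:
  G ∩ del = {}  (empty — regression defined)
  G \ add = {in(p2,t1), pkg_at(p1,whs1)} \ {in(p2,t1)} = {pkg_at(p1,whs1)}
  ∪ pre   = {pkg_at(p1,whs1)} ∪ {pkg_at(p2,portB), truck_at(t1,portB)}
          = {pkg_at(p1,whs1), pkg_at(p2,portB), truck_at(t1,portB)}

== RESULT ==
["pkg_at(p1,whs1)", "pkg_at(p2,portB)", "truck_at(t1,portB)"]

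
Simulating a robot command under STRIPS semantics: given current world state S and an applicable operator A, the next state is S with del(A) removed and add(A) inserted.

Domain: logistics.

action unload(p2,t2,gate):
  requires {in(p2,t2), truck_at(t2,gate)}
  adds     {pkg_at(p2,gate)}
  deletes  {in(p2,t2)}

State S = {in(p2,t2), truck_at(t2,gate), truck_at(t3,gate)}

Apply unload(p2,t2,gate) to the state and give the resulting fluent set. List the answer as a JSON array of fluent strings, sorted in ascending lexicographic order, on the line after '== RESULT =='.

Compute (S \ del) ∪ add:
  pre ⊆ S: {in(p2,t2), truck_at(t2,gate)} ⊆ S  — applicable
  S \ del = {truck_at(t2,gate), truck_at(t3,gate)}
  ∪ add   = {pkg_at(p2,gate), truck_at(t2,gate), truck_at(t3,gate)}

== RESULT ==
["pkg_at(p2,gate)", "truck_at(t2,gate)", "truck_at(t3,gate)"]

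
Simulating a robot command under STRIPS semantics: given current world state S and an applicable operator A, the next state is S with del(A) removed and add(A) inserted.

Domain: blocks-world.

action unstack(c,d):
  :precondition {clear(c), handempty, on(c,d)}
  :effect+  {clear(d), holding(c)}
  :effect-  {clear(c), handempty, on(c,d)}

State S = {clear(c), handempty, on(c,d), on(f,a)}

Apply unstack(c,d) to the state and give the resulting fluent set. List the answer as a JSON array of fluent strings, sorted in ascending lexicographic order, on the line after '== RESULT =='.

Compute (S \ del) ∪ add:
  pre ⊆ S: {clear(c), handempty, on(c,d)} ⊆ S  — applicable
  S \ del = {on(f,a)}
  ∪ add   = {clear(d), holding(c), on(f,a)}

== RESULT ==
["clear(d)", "holding(c)", "on(f,a)"]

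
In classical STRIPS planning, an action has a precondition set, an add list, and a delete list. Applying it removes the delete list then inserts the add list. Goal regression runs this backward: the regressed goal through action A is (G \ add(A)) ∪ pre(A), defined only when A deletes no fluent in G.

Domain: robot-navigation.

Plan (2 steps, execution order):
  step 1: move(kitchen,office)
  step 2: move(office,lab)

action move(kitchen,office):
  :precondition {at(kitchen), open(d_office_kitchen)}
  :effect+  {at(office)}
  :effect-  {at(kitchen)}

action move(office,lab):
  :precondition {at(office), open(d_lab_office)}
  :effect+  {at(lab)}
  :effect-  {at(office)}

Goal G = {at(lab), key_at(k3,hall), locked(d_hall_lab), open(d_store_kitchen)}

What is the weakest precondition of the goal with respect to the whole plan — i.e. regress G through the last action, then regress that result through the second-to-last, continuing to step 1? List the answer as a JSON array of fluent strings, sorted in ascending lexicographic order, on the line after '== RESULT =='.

Regress step by step:
  through step 2 (move(office,lab)): drop {at(lab)}, keep {key_at(k3,hall), locked(d_hall_lab), open(d_store_kitchen)}, require {at(office), open(d_lab_office)}
    → {at(office), key_at(k3,hall), locked(d_hall_lab), open(d_lab_office), open(d_store_kitchen)}
  through step 1 (move(kitchen,office)): drop {at(office)}, keep {key_at(k3,hall), locked(d_hall_lab), open(d_lab_office), open(d_store_kitchen)}, require {at(kitchen), open(d_office_kitchen)}
    → {at(kitchen), key_at(k3,hall), locked(d_hall_lab), open(d_lab_office), open(d_office_kitchen), open(d_store_kitchen)}

== RESULT ==
["at(kitchen)", "key_at(k3,hall)", "locked(d_hall_lab)", "open(d_lab_office)", "open(d_office_kitchen)", "open(d_store_kitchen)"]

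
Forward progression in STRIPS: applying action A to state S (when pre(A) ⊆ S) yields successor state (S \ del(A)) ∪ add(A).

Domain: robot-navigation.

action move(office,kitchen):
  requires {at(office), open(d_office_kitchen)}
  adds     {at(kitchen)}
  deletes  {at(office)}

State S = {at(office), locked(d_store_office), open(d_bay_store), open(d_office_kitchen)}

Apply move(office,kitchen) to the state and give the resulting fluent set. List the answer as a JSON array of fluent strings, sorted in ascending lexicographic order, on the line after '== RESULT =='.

Compute (S \ del) ∪ add:
  pre ⊆ S: {at(office), open(d_office_kitchen)} ⊆ S  — applicable
  S \ del = {locked(d_store_office), open(d_bay_store), open(d_office_kitchen)}
  ∪ add   = {at(kitchen), locked(d_store_office), open(d_bay_store), open(d_office_kitchen)}

== RESULT ==
["at(kitchen)", "locked(d_store_office)", "open(d_bay_store)", "open(d_office_kitchen)"]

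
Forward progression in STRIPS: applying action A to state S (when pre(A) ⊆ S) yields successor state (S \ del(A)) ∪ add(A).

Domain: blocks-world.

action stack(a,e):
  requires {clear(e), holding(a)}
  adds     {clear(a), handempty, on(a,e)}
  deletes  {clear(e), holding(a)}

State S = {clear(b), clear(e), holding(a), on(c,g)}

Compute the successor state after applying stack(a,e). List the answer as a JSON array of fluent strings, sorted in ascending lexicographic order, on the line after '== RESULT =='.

Compute (S \ del) ∪ add:
  pre ⊆ S: {clear(e), holding(a)} ⊆ S  — applicable
  S \ del = {clear(b), on(c,g)}
  ∪ add   = {clear(a), clear(b), handempty, on(a,e), on(c,g)}

== RESULT ==
["clear(a)", "clear(b)", "handempty", "on(a,e)", "on(c,g)"]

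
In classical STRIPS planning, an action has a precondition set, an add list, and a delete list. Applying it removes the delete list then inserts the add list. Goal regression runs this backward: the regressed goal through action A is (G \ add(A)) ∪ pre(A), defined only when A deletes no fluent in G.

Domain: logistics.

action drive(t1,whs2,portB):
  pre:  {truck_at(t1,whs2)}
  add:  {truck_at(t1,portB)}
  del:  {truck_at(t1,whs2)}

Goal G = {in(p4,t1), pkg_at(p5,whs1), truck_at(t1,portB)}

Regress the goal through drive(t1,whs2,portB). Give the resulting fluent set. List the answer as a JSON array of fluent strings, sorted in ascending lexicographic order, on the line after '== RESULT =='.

Regress:
  G ∩ del = {}  (empty — regression defined)
  G \ add = {in(p4,t1), pkg_at(p5,whs1), truck_at(t1,portB)} \ {truck_at(t1,portB)} = {in(p4,t1), pkg_at(p5,whs1)}
  ∪ pre   = {in(p4,t1), pkg_at(p5,whs1)} ∪ {truck_at(t1,whs2)}
          = {in(p4,t1), pkg_at(p5,whs1), truck_at(t1,whs2)}

== RESULT ==
["in(p4,t1)", "pkg_at(p5,whs1)", "truck_at(t1,whs2)"]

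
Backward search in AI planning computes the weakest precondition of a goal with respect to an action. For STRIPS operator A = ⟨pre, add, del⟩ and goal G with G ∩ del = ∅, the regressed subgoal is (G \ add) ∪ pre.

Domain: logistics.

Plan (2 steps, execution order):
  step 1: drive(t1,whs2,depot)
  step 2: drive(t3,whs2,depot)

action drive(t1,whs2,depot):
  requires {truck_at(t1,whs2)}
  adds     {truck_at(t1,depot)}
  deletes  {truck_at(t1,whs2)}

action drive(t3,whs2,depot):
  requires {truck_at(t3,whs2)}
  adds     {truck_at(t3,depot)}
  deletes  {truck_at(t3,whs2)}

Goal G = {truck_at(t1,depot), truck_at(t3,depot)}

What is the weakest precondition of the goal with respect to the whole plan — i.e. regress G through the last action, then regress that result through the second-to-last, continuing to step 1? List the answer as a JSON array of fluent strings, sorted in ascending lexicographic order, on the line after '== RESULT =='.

Regress step by step:
  through step 2 (drive(t3,whs2,depot)): drop {truck_at(t3,depot)}, keep {truck_at(t1,depot)}, require {truck_at(t3,whs2)}
    → {truck_at(t1,depot), truck_at(t3,whs2)}
  through step 1 (drive(t1,whs2,depot)): drop {truck_at(t1,depot)}, keep {truck_at(t3,whs2)}, require {truck_at(t1,whs2)}
    → {truck_at(t1,whs2), truck_at(t3,whs2)}

== RESULT ==
["truck_at(t1,whs2)", "truck_at(t3,whs2)"]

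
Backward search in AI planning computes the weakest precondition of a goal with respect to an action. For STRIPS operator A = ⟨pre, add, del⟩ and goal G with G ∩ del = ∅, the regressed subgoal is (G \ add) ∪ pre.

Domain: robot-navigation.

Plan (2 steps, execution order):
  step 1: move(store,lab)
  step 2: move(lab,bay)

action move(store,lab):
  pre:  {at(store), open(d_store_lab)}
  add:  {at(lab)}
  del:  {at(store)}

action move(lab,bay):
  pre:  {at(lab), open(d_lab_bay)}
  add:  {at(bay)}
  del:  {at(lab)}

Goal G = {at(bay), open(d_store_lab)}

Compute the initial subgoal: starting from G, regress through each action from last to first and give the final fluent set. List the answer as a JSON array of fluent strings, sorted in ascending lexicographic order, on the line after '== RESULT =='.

Regress step by step:
  through step 2 (move(lab,bay)): drop {at(bay)}, keep {open(d_store_lab)}, require {at(lab), open(d_lab_bay)}
    → {at(lab), open(d_lab_bay), open(d_store_lab)}
  through step 1 (move(store,lab)): drop {at(lab)}, keep {open(d_lab_bay), open(d_store_lab)}, require {at(store), open(d_store_lab)}
    → {at(store), open(d_lab_bay), open(d_store_lab)}

== RESULT ==
["at(store)", "open(d_lab_bay)", "open(d_store_lab)"]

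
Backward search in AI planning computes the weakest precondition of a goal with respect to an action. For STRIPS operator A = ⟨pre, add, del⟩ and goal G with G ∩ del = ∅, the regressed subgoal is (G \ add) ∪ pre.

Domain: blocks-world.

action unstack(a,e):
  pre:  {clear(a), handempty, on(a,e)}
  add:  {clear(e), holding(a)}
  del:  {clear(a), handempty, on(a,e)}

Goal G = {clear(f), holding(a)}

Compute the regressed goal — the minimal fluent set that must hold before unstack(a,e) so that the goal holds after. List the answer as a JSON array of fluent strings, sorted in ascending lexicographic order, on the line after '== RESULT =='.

Compute (G \ add) ∪ pre:
  G ∩ del = {}  (empty — regression defined)
  G \ add = {clear(f), holding(a)} \ {clear(e), holding(a)} = {clear(f)}
  ∪ pre   = {clear(f)} ∪ {clear(a), handempty, on(a,e)}
          = {clear(a), clear(f), handempty, on(a,e)}

== RESULT ==
["clear(a)", "clear(f)", "handempty", "on(a,e)"]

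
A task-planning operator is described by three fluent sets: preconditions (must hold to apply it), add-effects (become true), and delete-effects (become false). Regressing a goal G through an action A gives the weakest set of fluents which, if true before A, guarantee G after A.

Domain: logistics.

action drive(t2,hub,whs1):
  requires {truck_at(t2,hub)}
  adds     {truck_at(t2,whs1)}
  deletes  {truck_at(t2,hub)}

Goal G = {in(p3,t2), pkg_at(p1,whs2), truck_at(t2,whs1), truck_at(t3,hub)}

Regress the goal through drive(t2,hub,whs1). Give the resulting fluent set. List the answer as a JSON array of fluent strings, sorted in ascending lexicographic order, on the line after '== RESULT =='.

Compute (G \ add) ∪ pre:
  G ∩ del = {}  (empty — regression defined)
  G \ add = {in(p3,t2), pkg_at(p1,whs2), truck_at(t2,whs1), truck_at(t3,hub)} \ {truck_at(t2,whs1)} = {in(p3,t2), pkg_at(p1,whs2), truck_at(t3,hub)}
  ∪ pre   = {in(p3,t2), pkg_at(p1,whs2), truck_at(t3,hub)} ∪ {truck_at(t2,hub)}
          = {in(p3,t2), pkg_at(p1,whs2), truck_at(t2,hub), truck_at(t3,hub)}

== RESULT ==
["in(p3,t2)", "pkg_at(p1,whs2)", "truck_at(t2,hub)", "truck_at(t3,hub)"]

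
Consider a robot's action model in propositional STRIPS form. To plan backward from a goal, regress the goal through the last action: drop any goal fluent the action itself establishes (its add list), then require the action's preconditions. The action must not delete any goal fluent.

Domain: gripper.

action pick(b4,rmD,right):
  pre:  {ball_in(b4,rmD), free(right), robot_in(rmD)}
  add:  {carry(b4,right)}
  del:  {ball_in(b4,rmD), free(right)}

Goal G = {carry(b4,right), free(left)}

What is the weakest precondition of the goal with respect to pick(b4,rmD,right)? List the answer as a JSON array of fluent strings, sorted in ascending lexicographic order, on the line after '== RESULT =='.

Compute (G \ add) ∪ pre:
  G ∩ del = {}  (empty — regression defined)
  G \ add = {carry(b4,right), free(left)} \ {carry(b4,right)} = {free(left)}
  ∪ pre   = {free(left)} ∪ {ball_in(b4,rmD), free(right), robot_in(rmD)}
          = {ball_in(b4,rmD), free(left), free(right), robot_in(rmD)}

== RESULT ==
["ball_in(b4,rmD)", "free(left)", "free(right)", "robot_in(rmD)"]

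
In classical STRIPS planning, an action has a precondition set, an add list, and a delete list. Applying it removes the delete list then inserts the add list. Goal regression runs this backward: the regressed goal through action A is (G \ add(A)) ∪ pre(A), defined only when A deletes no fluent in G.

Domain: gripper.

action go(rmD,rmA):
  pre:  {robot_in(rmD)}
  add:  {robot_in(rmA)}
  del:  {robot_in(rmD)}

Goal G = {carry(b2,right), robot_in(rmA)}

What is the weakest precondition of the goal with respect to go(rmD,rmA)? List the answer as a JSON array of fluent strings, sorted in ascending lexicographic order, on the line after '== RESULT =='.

Regress:
  G ∩ del = {}  (empty — regression defined)
  G \ add = {carry(b2,right), robot_in(rmA)} \ {robot_in(rmA)} = {carry(b2,right)}
  ∪ pre   = {carry(b2,right)} ∪ {robot_in(rmD)}
          = {carry(b2,right), robot_in(rmD)}

== RESULT ==
["carry(b2,right)", "robot_in(rmD)"]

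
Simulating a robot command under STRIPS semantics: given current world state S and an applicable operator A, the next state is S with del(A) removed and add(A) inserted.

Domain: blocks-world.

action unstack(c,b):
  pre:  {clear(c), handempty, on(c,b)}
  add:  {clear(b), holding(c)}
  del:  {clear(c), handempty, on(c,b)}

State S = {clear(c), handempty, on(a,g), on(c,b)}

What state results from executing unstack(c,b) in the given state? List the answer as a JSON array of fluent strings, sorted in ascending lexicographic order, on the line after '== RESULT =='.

Progress:
  pre ⊆ S: {clear(c), handempty, on(c,b)} ⊆ S  — applicable
  S \ del = {on(a,g)}
  ∪ add   = {clear(b), holding(c), on(a,g)}

== RESULT ==
["clear(b)", "holding(c)", "on(a,g)"]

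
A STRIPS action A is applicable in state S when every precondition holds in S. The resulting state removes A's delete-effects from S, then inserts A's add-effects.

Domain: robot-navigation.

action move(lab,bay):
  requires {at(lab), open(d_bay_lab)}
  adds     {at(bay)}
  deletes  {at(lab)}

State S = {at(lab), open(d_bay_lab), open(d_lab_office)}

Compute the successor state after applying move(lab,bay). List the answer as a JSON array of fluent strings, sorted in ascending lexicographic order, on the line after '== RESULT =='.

Progress:
  pre ⊆ S: {at(lab), open(d_bay_lab)} ⊆ S  — applicable
  S \ del = {open(d_bay_lab), open(d_lab_office)}
  ∪ add   = {at(bay), open(d_bay_lab), open(d_lab_office)}

== RESULT ==
["at(bay)", "open(d_bay_lab)", "open(d_lab_office)"]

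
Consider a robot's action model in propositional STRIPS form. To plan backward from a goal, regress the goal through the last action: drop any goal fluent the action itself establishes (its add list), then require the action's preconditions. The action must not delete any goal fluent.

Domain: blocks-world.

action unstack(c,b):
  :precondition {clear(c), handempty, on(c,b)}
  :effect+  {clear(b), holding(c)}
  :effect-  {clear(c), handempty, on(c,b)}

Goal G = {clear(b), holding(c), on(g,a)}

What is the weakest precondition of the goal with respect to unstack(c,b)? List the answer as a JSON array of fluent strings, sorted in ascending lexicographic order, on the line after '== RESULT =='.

Regress:
  G ∩ del = {}  (empty — regression defined)
  G \ add = {clear(b), holding(c), on(g,a)} \ {clear(b), holding(c)} = {on(g,a)}
  ∪ pre   = {on(g,a)} ∪ {clear(c), handempty, on(c,b)}
          = {clear(c), handempty, on(c,b), on(g,a)}

== RESULT ==
["clear(c)", "handempty", "on(c,b)", "on(g,a)"]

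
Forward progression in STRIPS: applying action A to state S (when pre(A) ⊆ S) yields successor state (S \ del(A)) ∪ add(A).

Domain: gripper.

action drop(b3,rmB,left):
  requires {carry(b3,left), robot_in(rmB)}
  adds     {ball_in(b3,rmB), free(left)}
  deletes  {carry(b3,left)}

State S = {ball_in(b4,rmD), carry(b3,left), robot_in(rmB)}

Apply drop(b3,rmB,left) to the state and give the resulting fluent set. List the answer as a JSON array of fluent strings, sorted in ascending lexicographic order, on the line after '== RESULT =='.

Progress:
  pre ⊆ S: {carry(b3,left), robot_in(rmB)} ⊆ S  — applicable
  S \ del = {ball_in(b4,rmD), robot_in(rmB)}
  ∪ add   = {ball_in(b3,rmB), ball_in(b4,rmD), free(left), robot_in(rmB)}

== RESULT ==
["ball_in(b3,rmB)", "ball_in(b4,rmD)", "free(left)", "robot_in(rmB)"]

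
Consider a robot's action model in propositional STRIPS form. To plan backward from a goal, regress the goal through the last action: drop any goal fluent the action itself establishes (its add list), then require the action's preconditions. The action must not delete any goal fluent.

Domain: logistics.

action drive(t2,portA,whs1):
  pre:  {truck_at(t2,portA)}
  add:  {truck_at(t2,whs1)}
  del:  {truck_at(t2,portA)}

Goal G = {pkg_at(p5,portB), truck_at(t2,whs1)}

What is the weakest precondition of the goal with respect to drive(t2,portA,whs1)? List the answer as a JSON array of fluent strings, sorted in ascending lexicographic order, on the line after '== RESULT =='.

Compute (G \ add) ∪ pre:
  G ∩ del = {}  (empty — regression defined)
  G \ add = {pkg_at(p5,portB), truck_at(t2,whs1)} \ {truck_at(t2,whs1)} = {pkg_at(p5,portB)}
  ∪ pre   = {pkg_at(p5,portB)} ∪ {truck_at(t2,portA)}
          = {pkg_at(p5,portB), truck_at(t2,portA)}

== RESULT ==
["pkg_at(p5,portB)", "truck_at(t2,portA)"]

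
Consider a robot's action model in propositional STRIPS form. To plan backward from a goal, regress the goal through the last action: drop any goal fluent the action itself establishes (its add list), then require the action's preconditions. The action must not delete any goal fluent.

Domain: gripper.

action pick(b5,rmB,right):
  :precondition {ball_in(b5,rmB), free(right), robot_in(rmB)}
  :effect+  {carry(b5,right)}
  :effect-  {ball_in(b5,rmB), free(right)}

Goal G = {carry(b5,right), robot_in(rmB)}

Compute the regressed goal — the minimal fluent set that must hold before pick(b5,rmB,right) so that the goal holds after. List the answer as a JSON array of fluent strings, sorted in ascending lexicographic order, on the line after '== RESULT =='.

Regress:
  G ∩ del = {}  (empty — regression defined)
  G \ add = {carry(b5,right), robot_in(rmB)} \ {carry(b5,right)} = {robot_in(rmB)}
  ∪ pre   = {robot_in(rmB)} ∪ {ball_in(b5,rmB), free(right), robot_in(rmB)}
          = {ball_in(b5,rmB), free(right), robot_in(rmB)}

== RESULT ==
["ball_in(b5,rmB)", "free(right)", "robot_in(rmB)"]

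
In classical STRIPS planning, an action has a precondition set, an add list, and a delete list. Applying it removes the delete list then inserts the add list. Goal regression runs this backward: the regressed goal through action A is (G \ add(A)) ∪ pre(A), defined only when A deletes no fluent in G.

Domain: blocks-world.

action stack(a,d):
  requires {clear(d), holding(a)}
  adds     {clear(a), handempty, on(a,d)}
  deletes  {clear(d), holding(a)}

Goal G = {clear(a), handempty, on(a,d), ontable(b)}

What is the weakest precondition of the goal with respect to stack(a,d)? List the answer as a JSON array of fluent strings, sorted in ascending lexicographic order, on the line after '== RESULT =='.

Regress:
  G ∩ del = {}  (empty — regression defined)
  G \ add = {clear(a), handempty, on(a,d), ontable(b)} \ {clear(a), handempty, on(a,d)} = {ontable(b)}
  ∪ pre   = {ontable(b)} ∪ {clear(d), holding(a)}
          = {clear(d), holding(a), ontable(b)}

== RESULT ==
["clear(d)", "holding(a)", "ontable(b)"]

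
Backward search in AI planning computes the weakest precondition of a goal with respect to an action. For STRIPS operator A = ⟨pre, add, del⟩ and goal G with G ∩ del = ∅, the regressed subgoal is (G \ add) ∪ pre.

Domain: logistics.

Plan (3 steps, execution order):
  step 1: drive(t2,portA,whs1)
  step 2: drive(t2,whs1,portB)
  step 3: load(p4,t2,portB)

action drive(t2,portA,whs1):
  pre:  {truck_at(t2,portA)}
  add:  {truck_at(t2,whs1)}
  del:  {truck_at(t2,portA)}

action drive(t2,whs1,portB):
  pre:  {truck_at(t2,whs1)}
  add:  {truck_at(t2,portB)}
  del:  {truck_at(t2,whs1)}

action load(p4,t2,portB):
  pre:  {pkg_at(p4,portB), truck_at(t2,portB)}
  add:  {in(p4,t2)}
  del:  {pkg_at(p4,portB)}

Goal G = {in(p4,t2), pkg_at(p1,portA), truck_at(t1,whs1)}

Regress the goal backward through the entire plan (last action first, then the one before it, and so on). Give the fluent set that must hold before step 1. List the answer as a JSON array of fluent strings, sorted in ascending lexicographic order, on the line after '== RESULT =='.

Work backward from the goal:
  through step 3 (load(p4,t2,portB)): drop {in(p4,t2)}, keep {pkg_at(p1,portA), truck_at(t1,whs1)}, require {pkg_at(p4,portB), truck_at(t2,portB)}
    → {pkg_at(p1,portA), pkg_at(p4,portB), truck_at(t1,whs1), truck_at(t2,portB)}
  through step 2 (drive(t2,whs1,portB)): drop {truck_at(t2,portB)}, keep {pkg_at(p1,portA), pkg_at(p4,portB), truck_at(t1,whs1)}, require {truck_at(t2,whs1)}
    → {pkg_at(p1,portA), pkg_at(p4,portB), truck_at(t1,whs1), truck_at(t2,whs1)}
  through step 1 (drive(t2,portA,whs1)): drop {truck_at(t2,whs1)}, keep {pkg_at(p1,portA), pkg_at(p4,portB), truck_at(t1,whs1)}, require {truck_at(t2,portA)}
    → {pkg_at(p1,portA), pkg_at(p4,portB), truck_at(t1,whs1), truck_at(t2,portA)}

== RESULT ==
["pkg_at(p1,portA)", "pkg_at(p4,portB)", "truck_at(t1,whs1)", "truck_at(t2,portA)"]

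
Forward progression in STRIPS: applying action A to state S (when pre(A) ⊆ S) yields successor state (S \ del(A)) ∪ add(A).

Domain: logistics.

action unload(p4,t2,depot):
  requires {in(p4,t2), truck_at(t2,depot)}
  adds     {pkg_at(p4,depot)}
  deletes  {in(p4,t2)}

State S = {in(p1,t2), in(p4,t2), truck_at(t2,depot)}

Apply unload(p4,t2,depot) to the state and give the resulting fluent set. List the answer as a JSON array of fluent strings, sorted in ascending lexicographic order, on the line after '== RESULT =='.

Compute (S \ del) ∪ add:
  pre ⊆ S: {in(p4,t2), truck_at(t2,depot)} ⊆ S  — applicable
  S \ del = {in(p1,t2), truck_at(t2,depot)}
  ∪ add   = {in(p1,t2), pkg_at(p4,depot), truck_at(t2,depot)}

== RESULT ==
["in(p1,t2)", "pkg_at(p4,depot)", "truck_at(t2,depot)"]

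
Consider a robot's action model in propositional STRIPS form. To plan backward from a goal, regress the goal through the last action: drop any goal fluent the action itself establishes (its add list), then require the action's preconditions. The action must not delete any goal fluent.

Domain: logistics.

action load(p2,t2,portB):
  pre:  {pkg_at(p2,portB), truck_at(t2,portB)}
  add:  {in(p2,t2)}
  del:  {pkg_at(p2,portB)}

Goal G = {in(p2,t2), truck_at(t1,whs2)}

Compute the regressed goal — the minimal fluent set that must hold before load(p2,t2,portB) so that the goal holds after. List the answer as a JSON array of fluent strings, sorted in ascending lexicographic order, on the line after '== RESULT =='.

Regress:
  G ∩ del = {}  (empty — regression defined)
  G \ add = {in(p2,t2), truck_at(t1,whs2)} \ {in(p2,t2)} = {truck_at(t1,whs2)}
  ∪ pre   = {truck_at(t1,whs2)} ∪ {pkg_at(p2,portB), truck_at(t2,portB)}
          = {pkg_at(p2,portB), truck_at(t1,whs2), truck_at(t2,portB)}

== RESULT ==
["pkg_at(p2,portB)", "truck_at(t1,whs2)", "truck_at(t2,portB)"]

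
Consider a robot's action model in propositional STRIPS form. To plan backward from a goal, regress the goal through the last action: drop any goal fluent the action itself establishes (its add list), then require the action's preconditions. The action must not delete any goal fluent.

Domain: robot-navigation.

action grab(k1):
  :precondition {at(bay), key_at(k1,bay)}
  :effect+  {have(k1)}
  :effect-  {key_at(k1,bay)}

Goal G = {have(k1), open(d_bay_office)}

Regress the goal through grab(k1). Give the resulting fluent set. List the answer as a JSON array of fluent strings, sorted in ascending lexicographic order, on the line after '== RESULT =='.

Regress:
  G ∩ del = {}  (empty — regression defined)
  G \ add = {have(k1), open(d_bay_office)} \ {have(k1)} = {open(d_bay_office)}
  ∪ pre   = {open(d_bay_office)} ∪ {at(bay), key_at(k1,bay)}
          = {at(bay), key_at(k1,bay), open(d_bay_office)}

== RESULT ==
["at(bay)", "key_at(k1,bay)", "open(d_bay_office)"]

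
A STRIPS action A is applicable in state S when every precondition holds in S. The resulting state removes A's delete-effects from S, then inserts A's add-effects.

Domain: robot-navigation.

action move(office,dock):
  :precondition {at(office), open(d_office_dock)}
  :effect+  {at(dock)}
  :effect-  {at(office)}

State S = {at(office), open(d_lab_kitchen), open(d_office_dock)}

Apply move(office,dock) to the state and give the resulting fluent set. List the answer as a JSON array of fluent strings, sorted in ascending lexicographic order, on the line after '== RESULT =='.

Compute (S \ del) ∪ add:
  pre ⊆ S: {at(office), open(d_office_dock)} ⊆ S  — applicable
  S \ del = {open(d_lab_kitchen), open(d_office_dock)}
  ∪ add   = {at(dock), open(d_lab_kitchen), open(d_office_dock)}

== RESULT ==
["at(dock)", "open(d_lab_kitchen)", "open(d_office_dock)"]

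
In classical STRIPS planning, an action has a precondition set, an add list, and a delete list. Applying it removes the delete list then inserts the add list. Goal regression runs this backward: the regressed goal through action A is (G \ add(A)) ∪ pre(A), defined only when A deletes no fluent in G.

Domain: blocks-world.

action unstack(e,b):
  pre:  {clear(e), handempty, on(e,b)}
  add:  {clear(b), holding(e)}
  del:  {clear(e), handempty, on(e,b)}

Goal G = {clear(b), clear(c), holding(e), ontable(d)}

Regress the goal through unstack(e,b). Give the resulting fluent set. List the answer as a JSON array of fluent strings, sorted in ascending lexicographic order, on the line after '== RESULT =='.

Regress:
  G ∩ del = {}  (empty — regression defined)
  G \ add = {clear(b), clear(c), holding(e), ontable(d)} \ {clear(b), holding(e)} = {clear(c), ontable(d)}
  ∪ pre   = {clear(c), ontable(d)} ∪ {clear(e), handempty, on(e,b)}
          = {clear(c), clear(e), handempty, on(e,b), ontable(d)}

== RESULT ==
["clear(c)", "clear(e)", "handempty", "on(e,b)", "ontable(d)"]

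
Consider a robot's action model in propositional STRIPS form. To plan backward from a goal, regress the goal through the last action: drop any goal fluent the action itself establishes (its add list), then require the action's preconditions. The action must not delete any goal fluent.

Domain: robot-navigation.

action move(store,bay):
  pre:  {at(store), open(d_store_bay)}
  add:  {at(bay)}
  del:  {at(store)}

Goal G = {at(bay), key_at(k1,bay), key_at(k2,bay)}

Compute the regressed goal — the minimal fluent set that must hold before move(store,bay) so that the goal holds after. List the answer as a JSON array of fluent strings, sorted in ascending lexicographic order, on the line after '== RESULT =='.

Compute (G \ add) ∪ pre:
  G ∩ del = {}  (empty — regression defined)
  G \ add = {at(bay), key_at(k1,bay), key_at(k2,bay)} \ {at(bay)} = {key_at(k1,bay), key_at(k2,bay)}
  ∪ pre   = {key_at(k1,bay), key_at(k2,bay)} ∪ {at(store), open(d_store_bay)}
          = {at(store), key_at(k1,bay), key_at(k2,bay), open(d_store_bay)}

== RESULT ==
["at(store)", "key_at(k1,bay)", "key_at(k2,bay)", "open(d_store_bay)"]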